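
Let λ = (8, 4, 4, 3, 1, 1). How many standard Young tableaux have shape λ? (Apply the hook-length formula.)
# SYT of shape (8, 4, 4, 3, 1, 1) = 483492240

Hook-length formula: f^λ = n! / Π hook(c), product over all cells c of the Young diagram. For λ = (8, 4, 4, 3, 1, 1), n = 21 boxes. Hook lengths by row (left-to-right, top-to-bottom): [13, 10, 9, 7, 4, 3, 2, 1]; [8, 5, 4, 2]; [7, 4, 3, 1]; [5, 2, 1]; [2]; [1]. Product of hooks = 105670656000. So f^λ = 21! / 105670656000 = 51090942171709440000 / 105670656000 = 483492240.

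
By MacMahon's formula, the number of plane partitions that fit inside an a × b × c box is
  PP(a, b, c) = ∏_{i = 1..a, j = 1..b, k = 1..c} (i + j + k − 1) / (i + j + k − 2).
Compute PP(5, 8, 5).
PP(5, 8, 5) = 235234907908

Evaluate the triple product over i = 1..5, j = 1..8, k = 1..5. The factors are (2/1) · (3/2) · (4/3) · (5/4) · (6/5) · (3/2) · (4/3) · (5/4) · … (200 factors total). The numerators and denominators telescope so the product is an integer; carrying out the multiplication exactly gives PP(5, 8, 5) = 235234907908.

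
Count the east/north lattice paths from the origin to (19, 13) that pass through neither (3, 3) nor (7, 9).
Number of paths = 227962100

Inclusion–exclusion. Total paths: C(32, 19) = 347373600. Through P₁: C(6, 3)·C(26, 16) = 106234700. Through P₂: C(16, 7)·C(16, 12) = 20820800. Since P₁ is strictly southwest of P₂, a monotone path through both must visit P₁ then P₂; paths through both = C(6, 3)·C(10, 4)·C(16, 12) = 7644000. Avoid both = 347373600 − 106234700 − 20820800 + 7644000 = 227962100.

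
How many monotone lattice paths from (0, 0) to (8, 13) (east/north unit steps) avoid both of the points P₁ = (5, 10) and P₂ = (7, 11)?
Number of paths = 74985

Inclusion–exclusion. Total paths: C(21, 8) = 203490. Through P₁: C(15, 5)·C(6, 3) = 60060. Through P₂: C(18, 7)·C(3, 1) = 95472. Since P₁ is strictly southwest of P₂, a monotone path through both must visit P₁ then P₂; paths through both = C(15, 5)·C(3, 2)·C(3, 1) = 27027. Avoid both = 203490 − 60060 − 95472 + 27027 = 74985.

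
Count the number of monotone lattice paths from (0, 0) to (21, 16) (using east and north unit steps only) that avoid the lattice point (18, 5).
Number of paths = 12863526434

Total paths from (0, 0) to (21, 16): C(37, 21) = 12875774670. Paths through (18, 5): (paths (0, 0) → (18, 5)) × (paths (18, 5) → (21, 16)) = C(23, 18) · C(14, 3) = 33649 · 364 = 12248236. Avoidance count = 12875774670 − 12248236 = 12863526434.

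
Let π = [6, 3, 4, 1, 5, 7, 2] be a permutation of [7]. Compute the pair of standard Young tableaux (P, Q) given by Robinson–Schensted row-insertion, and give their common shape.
P = [1, 2, 5, 7] / [3, 4] / [6];  Q = [1, 3, 5, 6] / [2, 7] / [4];  common shape = (4, 2, 1)

Row-insert the values π_1, π_2, … into P one at a time, bumping the leftmost entry strictly greater than the inserted value down to the next row. The recording tableau Q records, in position (i, j), the step at which that cell was added to P.
  Insert 6 (step 1): P = [6];  Q = [1]
  Insert 3 (step 2): P = [3] / [6];  Q = [1] / [2]
  Insert 4 (step 3): P = [3, 4] / [6];  Q = [1, 3] / [2]
  Insert 1 (step 4): P = [1, 4] / [3] / [6];  Q = [1, 3] / [2] / [4]
  Insert 5 (step 5): P = [1, 4, 5] / [3] / [6];  Q = [1, 3, 5] / [2] / [4]
  Insert 7 (step 6): P = [1, 4, 5, 7] / [3] / [6];  Q = [1, 3, 5, 6] / [2] / [4]
  Insert 2 (step 7): P = [1, 2, 5, 7] / [3, 4] / [6];  Q = [1, 3, 5, 6] / [2, 7] / [4]
Final shape: (4, 2, 1).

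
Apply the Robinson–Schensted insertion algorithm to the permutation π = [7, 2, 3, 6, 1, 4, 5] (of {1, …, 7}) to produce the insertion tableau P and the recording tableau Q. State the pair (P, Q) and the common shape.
P = [1, 3, 4, 5] / [2, 6] / [7];  Q = [1, 3, 4, 7] / [2, 6] / [5];  common shape = (4, 2, 1)

Row-insert the values π_1, π_2, … into P one at a time, bumping the leftmost entry strictly greater than the inserted value down to the next row. The recording tableau Q records, in position (i, j), the step at which that cell was added to P.
  Insert 7 (step 1): P = [7];  Q = [1]
  Insert 2 (step 2): P = [2] / [7];  Q = [1] / [2]
  Insert 3 (step 3): P = [2, 3] / [7];  Q = [1, 3] / [2]
  Insert 6 (step 4): P = [2, 3, 6] / [7];  Q = [1, 3, 4] / [2]
  Insert 1 (step 5): P = [1, 3, 6] / [2] / [7];  Q = [1, 3, 4] / [2] / [5]
  Insert 4 (step 6): P = [1, 3, 4] / [2, 6] / [7];  Q = [1, 3, 4] / [2, 6] / [5]
  Insert 5 (step 7): P = [1, 3, 4, 5] / [2, 6] / [7];  Q = [1, 3, 4, 7] / [2, 6] / [5]
Final shape: (4, 2, 1).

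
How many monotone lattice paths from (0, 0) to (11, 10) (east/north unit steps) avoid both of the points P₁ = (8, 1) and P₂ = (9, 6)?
Number of paths = 276471

Inclusion–exclusion. Total paths: C(21, 11) = 352716. Through P₁: C(9, 8)·C(12, 3) = 1980. Through P₂: C(15, 9)·C(6, 2) = 75075. Since P₁ is strictly southwest of P₂, a monotone path through both must visit P₁ then P₂; paths through both = C(9, 8)·C(6, 1)·C(6, 2) = 810. Avoid both = 352716 − 1980 − 75075 + 810 = 276471.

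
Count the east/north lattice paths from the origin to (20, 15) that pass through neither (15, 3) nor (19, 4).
Number of paths = 3242836452

Inclusion–exclusion. Total paths: C(35, 20) = 3247943160. Through P₁: C(18, 15)·C(17, 5) = 5049408. Through P₂: C(23, 19)·C(12, 1) = 106260. Since P₁ is strictly southwest of P₂, a monotone path through both must visit P₁ then P₂; paths through both = C(18, 15)·C(5, 4)·C(12, 1) = 48960. Avoid both = 3247943160 − 5049408 − 106260 + 48960 = 3242836452.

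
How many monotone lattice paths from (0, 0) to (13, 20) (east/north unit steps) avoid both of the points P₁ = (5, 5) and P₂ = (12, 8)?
Number of paths = 448362822

Inclusion–exclusion. Total paths: C(33, 13) = 573166440. Through P₁: C(10, 5)·C(23, 8) = 123559128. Through P₂: C(20, 12)·C(13, 1) = 1637610. Since P₁ is strictly southwest of P₂, a monotone path through both must visit P₁ then P₂; paths through both = C(10, 5)·C(10, 7)·C(13, 1) = 393120. Avoid both = 573166440 − 123559128 − 1637610 + 393120 = 448362822.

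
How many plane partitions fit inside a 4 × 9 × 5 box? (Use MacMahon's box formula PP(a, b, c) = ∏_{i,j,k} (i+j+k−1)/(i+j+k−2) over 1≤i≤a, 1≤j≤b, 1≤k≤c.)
PP(4, 9, 5) = 23029990984

Evaluate the triple product over i = 1..4, j = 1..9, k = 1..5. The factors are (2/1) · (3/2) · (4/3) · (5/4) · (6/5) · (3/2) · (4/3) · (5/4) · … (180 factors total). The numerators and denominators telescope so the product is an integer; carrying out the multiplication exactly gives PP(4, 9, 5) = 23029990984.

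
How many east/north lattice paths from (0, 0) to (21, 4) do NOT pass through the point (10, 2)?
Number of paths = 7502

Total paths from (0, 0) to (21, 4): C(25, 21) = 12650. Paths through (10, 2): (paths (0, 0) → (10, 2)) × (paths (10, 2) → (21, 4)) = C(12, 10) · C(13, 11) = 66 · 78 = 5148. Avoidance count = 12650 − 5148 = 7502.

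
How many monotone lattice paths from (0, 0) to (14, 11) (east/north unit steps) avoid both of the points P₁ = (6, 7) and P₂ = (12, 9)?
Number of paths = 2132688

Inclusion–exclusion. Total paths: C(25, 14) = 4457400. Through P₁: C(13, 6)·C(12, 8) = 849420. Through P₂: C(21, 12)·C(4, 2) = 1763580. Since P₁ is strictly southwest of P₂, a monotone path through both must visit P₁ then P₂; paths through both = C(13, 6)·C(8, 6)·C(4, 2) = 288288. Avoid both = 4457400 − 849420 − 1763580 + 288288 = 2132688.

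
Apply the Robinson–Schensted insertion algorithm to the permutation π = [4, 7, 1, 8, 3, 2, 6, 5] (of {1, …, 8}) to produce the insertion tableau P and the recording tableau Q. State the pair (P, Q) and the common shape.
P = [1, 2, 5] / [3, 6, 8] / [4, 7];  Q = [1, 2, 4] / [3, 5, 7] / [6, 8];  common shape = (3, 3, 2)

Row-insert the values π_1, π_2, … into P one at a time, bumping the leftmost entry strictly greater than the inserted value down to the next row. The recording tableau Q records, in position (i, j), the step at which that cell was added to P.
  Insert 4 (step 1): P = [4];  Q = [1]
  Insert 7 (step 2): P = [4, 7];  Q = [1, 2]
  Insert 1 (step 3): P = [1, 7] / [4];  Q = [1, 2] / [3]
  Insert 8 (step 4): P = [1, 7, 8] / [4];  Q = [1, 2, 4] / [3]
  Insert 3 (step 5): P = [1, 3, 8] / [4, 7];  Q = [1, 2, 4] / [3, 5]
  Insert 2 (step 6): P = [1, 2, 8] / [3, 7] / [4];  Q = [1, 2, 4] / [3, 5] / [6]
  Insert 6 (step 7): P = [1, 2, 6] / [3, 7, 8] / [4];  Q = [1, 2, 4] / [3, 5, 7] / [6]
  Insert 5 (step 8): P = [1, 2, 5] / [3, 6, 8] / [4, 7];  Q = [1, 2, 4] / [3, 5, 7] / [6, 8]
Final shape: (3, 3, 2).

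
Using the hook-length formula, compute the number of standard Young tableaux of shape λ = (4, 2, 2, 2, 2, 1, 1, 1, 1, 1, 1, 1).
# SYT of shape (4, 2, 2, 2, 2, 1, 1, 1, 1, 1, 1, 1) = 403104

Hook-length formula: f^λ = n! / Π hook(c), product over all cells c of the Young diagram. For λ = (4, 2, 2, 2, 2, 1, 1, 1, 1, 1, 1, 1), n = 19 boxes. Hook lengths by row (left-to-right, top-to-bottom): [15, 7, 2, 1]; [12, 4]; [11, 3]; [10, 2]; [9, 1]; [7]; [6]; [5]; [4]; [3]; [2]; [1]. Product of hooks = 301771008000. So f^λ = 19! / 301771008000 = 121645100408832000 / 301771008000 = 403104.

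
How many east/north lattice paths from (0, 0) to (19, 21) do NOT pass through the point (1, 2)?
Number of paths = 78264512700

Total paths from (0, 0) to (19, 21): C(40, 19) = 131282408400. Paths through (1, 2): (paths (0, 0) → (1, 2)) × (paths (1, 2) → (19, 21)) = C(3, 1) · C(37, 18) = 3 · 17672631900 = 53017895700. Avoidance count = 131282408400 − 53017895700 = 78264512700.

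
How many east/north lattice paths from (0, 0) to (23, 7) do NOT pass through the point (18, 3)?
Number of paths = 1868220

Total paths from (0, 0) to (23, 7): C(30, 23) = 2035800. Paths through (18, 3): (paths (0, 0) → (18, 3)) × (paths (18, 3) → (23, 7)) = C(21, 18) · C(9, 5) = 1330 · 126 = 167580. Avoidance count = 2035800 − 167580 = 1868220.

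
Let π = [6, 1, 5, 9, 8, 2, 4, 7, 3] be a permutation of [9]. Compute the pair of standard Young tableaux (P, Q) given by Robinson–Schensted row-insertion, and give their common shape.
P = [1, 2, 3, 7] / [4, 8] / [5, 9] / [6];  Q = [1, 3, 4, 8] / [2, 5] / [6, 7] / [9];  common shape = (4, 2, 2, 1)

Row-insert the values π_1, π_2, … into P one at a time, bumping the leftmost entry strictly greater than the inserted value down to the next row. The recording tableau Q records, in position (i, j), the step at which that cell was added to P.
  Insert 6 (step 1): P = [6];  Q = [1]
  Insert 1 (step 2): P = [1] / [6];  Q = [1] / [2]
  Insert 5 (step 3): P = [1, 5] / [6];  Q = [1, 3] / [2]
  Insert 9 (step 4): P = [1, 5, 9] / [6];  Q = [1, 3, 4] / [2]
  Insert 8 (step 5): P = [1, 5, 8] / [6, 9];  Q = [1, 3, 4] / [2, 5]
  Insert 2 (step 6): P = [1, 2, 8] / [5, 9] / [6];  Q = [1, 3, 4] / [2, 5] / [6]
  Insert 4 (step 7): P = [1, 2, 4] / [5, 8] / [6, 9];  Q = [1, 3, 4] / [2, 5] / [6, 7]
  Insert 7 (step 8): P = [1, 2, 4, 7] / [5, 8] / [6, 9];  Q = [1, 3, 4, 8] / [2, 5] / [6, 7]
  Insert 3 (step 9): P = [1, 2, 3, 7] / [4, 8] / [5, 9] / [6];  Q = [1, 3, 4, 8] / [2, 5] / [6, 7] / [9]
Final shape: (4, 2, 2, 1).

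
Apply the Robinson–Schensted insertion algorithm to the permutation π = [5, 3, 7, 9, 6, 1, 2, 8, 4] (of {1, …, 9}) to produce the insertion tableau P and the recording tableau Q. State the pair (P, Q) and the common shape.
P = [1, 2, 4] / [3, 6, 8] / [5, 7, 9];  Q = [1, 3, 4] / [2, 5, 8] / [6, 7, 9];  common shape = (3, 3, 3)

Row-insert the values π_1, π_2, … into P one at a time, bumping the leftmost entry strictly greater than the inserted value down to the next row. The recording tableau Q records, in position (i, j), the step at which that cell was added to P.
  Insert 5 (step 1): P = [5];  Q = [1]
  Insert 3 (step 2): P = [3] / [5];  Q = [1] / [2]
  Insert 7 (step 3): P = [3, 7] / [5];  Q = [1, 3] / [2]
  Insert 9 (step 4): P = [3, 7, 9] / [5];  Q = [1, 3, 4] / [2]
  Insert 6 (step 5): P = [3, 6, 9] / [5, 7];  Q = [1, 3, 4] / [2, 5]
  Insert 1 (step 6): P = [1, 6, 9] / [3, 7] / [5];  Q = [1, 3, 4] / [2, 5] / [6]
  Insert 2 (step 7): P = [1, 2, 9] / [3, 6] / [5, 7];  Q = [1, 3, 4] / [2, 5] / [6, 7]
  Insert 8 (step 8): P = [1, 2, 8] / [3, 6, 9] / [5, 7];  Q = [1, 3, 4] / [2, 5, 8] / [6, 7]
  Insert 4 (step 9): P = [1, 2, 4] / [3, 6, 8] / [5, 7, 9];  Q = [1, 3, 4] / [2, 5, 8] / [6, 7, 9]
Final shape: (3, 3, 3).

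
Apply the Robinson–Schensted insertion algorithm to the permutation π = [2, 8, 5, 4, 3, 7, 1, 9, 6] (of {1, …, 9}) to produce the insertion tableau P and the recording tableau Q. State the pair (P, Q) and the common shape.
P = [1, 3, 6, 9] / [2, 7] / [4] / [5] / [8];  Q = [1, 2, 6, 8] / [3, 9] / [4] / [5] / [7];  common shape = (4, 2, 1, 1, 1)

Row-insert the values π_1, π_2, … into P one at a time, bumping the leftmost entry strictly greater than the inserted value down to the next row. The recording tableau Q records, in position (i, j), the step at which that cell was added to P.
  Insert 2 (step 1): P = [2];  Q = [1]
  Insert 8 (step 2): P = [2, 8];  Q = [1, 2]
  Insert 5 (step 3): P = [2, 5] / [8];  Q = [1, 2] / [3]
  Insert 4 (step 4): P = [2, 4] / [5] / [8];  Q = [1, 2] / [3] / [4]
  Insert 3 (step 5): P = [2, 3] / [4] / [5] / [8];  Q = [1, 2] / [3] / [4] / [5]
  Insert 7 (step 6): P = [2, 3, 7] / [4] / [5] / [8];  Q = [1, 2, 6] / [3] / [4] / [5]
  Insert 1 (step 7): P = [1, 3, 7] / [2] / [4] / [5] / [8];  Q = [1, 2, 6] / [3] / [4] / [5] / [7]
  Insert 9 (step 8): P = [1, 3, 7, 9] / [2] / [4] / [5] / [8];  Q = [1, 2, 6, 8] / [3] / [4] / [5] / [7]
  Insert 6 (step 9): P = [1, 3, 6, 9] / [2, 7] / [4] / [5] / [8];  Q = [1, 2, 6, 8] / [3, 9] / [4] / [5] / [7]
Final shape: (4, 2, 1, 1, 1).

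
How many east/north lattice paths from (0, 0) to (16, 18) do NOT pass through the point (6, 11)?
Number of paths = 1963272982

Total paths from (0, 0) to (16, 18): C(34, 16) = 2203961430. Paths through (6, 11): (paths (0, 0) → (6, 11)) × (paths (6, 11) → (16, 18)) = C(17, 6) · C(17, 10) = 12376 · 19448 = 240688448. Avoidance count = 2203961430 − 240688448 = 1963272982.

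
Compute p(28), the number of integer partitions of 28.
p(28) = 3718

Compute p(n) via the recurrence p(n, m) = p(n, m−1) + p(n−m, m), where p(n, m) counts partitions of n with all parts ≤ m and p(n) = p(n, n). The base cases are p(0, m) = 1 and p(n, 0) = 0 for n > 0. Filling the table yields p(28) = 3718. (Euler's pentagonal recurrence is an alternative.)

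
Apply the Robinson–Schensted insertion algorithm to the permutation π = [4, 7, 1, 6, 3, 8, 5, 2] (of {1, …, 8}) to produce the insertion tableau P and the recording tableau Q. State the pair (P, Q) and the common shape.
P = [1, 2, 5] / [3, 6, 8] / [4] / [7];  Q = [1, 2, 6] / [3, 4, 7] / [5] / [8];  common shape = (3, 3, 1, 1)

Row-insert the values π_1, π_2, … into P one at a time, bumping the leftmost entry strictly greater than the inserted value down to the next row. The recording tableau Q records, in position (i, j), the step at which that cell was added to P.
  Insert 4 (step 1): P = [4];  Q = [1]
  Insert 7 (step 2): P = [4, 7];  Q = [1, 2]
  Insert 1 (step 3): P = [1, 7] / [4];  Q = [1, 2] / [3]
  Insert 6 (step 4): P = [1, 6] / [4, 7];  Q = [1, 2] / [3, 4]
  Insert 3 (step 5): P = [1, 3] / [4, 6] / [7];  Q = [1, 2] / [3, 4] / [5]
  Insert 8 (step 6): P = [1, 3, 8] / [4, 6] / [7];  Q = [1, 2, 6] / [3, 4] / [5]
  Insert 5 (step 7): P = [1, 3, 5] / [4, 6, 8] / [7];  Q = [1, 2, 6] / [3, 4, 7] / [5]
  Insert 2 (step 8): P = [1, 2, 5] / [3, 6, 8] / [4] / [7];  Q = [1, 2, 6] / [3, 4, 7] / [5] / [8]
Final shape: (3, 3, 1, 1).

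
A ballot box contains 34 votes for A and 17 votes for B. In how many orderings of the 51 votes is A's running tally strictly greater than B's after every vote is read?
Strict-lead orderings = 4923689695575

Total orderings of the 51 votes with 34 for A: C(51, 34) = 14771069086725. By the Bertrand ballot formula (Cycle Lemma / reflection principle), the number of orderings in which A is strictly ahead of B throughout is (p − q)/(p + q) · C(p + q, p) = (34 − 17)/(34 + 17) · 14771069086725 = 4923689695575.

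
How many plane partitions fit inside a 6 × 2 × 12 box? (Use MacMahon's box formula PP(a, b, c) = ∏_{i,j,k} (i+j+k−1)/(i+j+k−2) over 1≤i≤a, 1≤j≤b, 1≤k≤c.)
PP(6, 2, 12) = 71954064

Evaluate the triple product over i = 1..6, j = 1..2, k = 1..12. The factors are (2/1) · (3/2) · (4/3) · (5/4) · (6/5) · (7/6) · (8/7) · (9/8) · … (144 factors total). The numerators and denominators telescope so the product is an integer; carrying out the multiplication exactly gives PP(6, 2, 12) = 71954064.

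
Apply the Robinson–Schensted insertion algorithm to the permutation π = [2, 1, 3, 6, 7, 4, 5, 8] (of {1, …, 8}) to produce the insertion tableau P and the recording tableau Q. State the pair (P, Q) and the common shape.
P = [1, 3, 4, 5, 8] / [2, 6, 7];  Q = [1, 3, 4, 5, 8] / [2, 6, 7];  common shape = (5, 3)

Row-insert the values π_1, π_2, … into P one at a time, bumping the leftmost entry strictly greater than the inserted value down to the next row. The recording tableau Q records, in position (i, j), the step at which that cell was added to P.
  Insert 2 (step 1): P = [2];  Q = [1]
  Insert 1 (step 2): P = [1] / [2];  Q = [1] / [2]
  Insert 3 (step 3): P = [1, 3] / [2];  Q = [1, 3] / [2]
  Insert 6 (step 4): P = [1, 3, 6] / [2];  Q = [1, 3, 4] / [2]
  Insert 7 (step 5): P = [1, 3, 6, 7] / [2];  Q = [1, 3, 4, 5] / [2]
  Insert 4 (step 6): P = [1, 3, 4, 7] / [2, 6];  Q = [1, 3, 4, 5] / [2, 6]
  Insert 5 (step 7): P = [1, 3, 4, 5] / [2, 6, 7];  Q = [1, 3, 4, 5] / [2, 6, 7]
  Insert 8 (step 8): P = [1, 3, 4, 5, 8] / [2, 6, 7];  Q = [1, 3, 4, 5, 8] / [2, 6, 7]
Final shape: (5, 3).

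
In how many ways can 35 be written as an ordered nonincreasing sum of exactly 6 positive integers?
p(35, 6 parts) = 1057

Partitions of n into exactly k parts are in bijection with partitions of n − k into at most k parts (subtract 1 from each part). So p(35, exactly 6) = p(29, parts ≤ 6). Computing via the recurrence p(m, j) = p(m, j−1) + p(m−j, j) gives 1057.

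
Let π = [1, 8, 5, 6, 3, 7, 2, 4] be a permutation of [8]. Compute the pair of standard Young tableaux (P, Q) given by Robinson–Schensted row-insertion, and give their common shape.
P = [1, 2, 4, 7] / [3, 6] / [5] / [8];  Q = [1, 2, 4, 6] / [3, 8] / [5] / [7];  common shape = (4, 2, 1, 1)

Row-insert the values π_1, π_2, … into P one at a time, bumping the leftmost entry strictly greater than the inserted value down to the next row. The recording tableau Q records, in position (i, j), the step at which that cell was added to P.
  Insert 1 (step 1): P = [1];  Q = [1]
  Insert 8 (step 2): P = [1, 8];  Q = [1, 2]
  Insert 5 (step 3): P = [1, 5] / [8];  Q = [1, 2] / [3]
  Insert 6 (step 4): P = [1, 5, 6] / [8];  Q = [1, 2, 4] / [3]
  Insert 3 (step 5): P = [1, 3, 6] / [5] / [8];  Q = [1, 2, 4] / [3] / [5]
  Insert 7 (step 6): P = [1, 3, 6, 7] / [5] / [8];  Q = [1, 2, 4, 6] / [3] / [5]
  Insert 2 (step 7): P = [1, 2, 6, 7] / [3] / [5] / [8];  Q = [1, 2, 4, 6] / [3] / [5] / [7]
  Insert 4 (step 8): P = [1, 2, 4, 7] / [3, 6] / [5] / [8];  Q = [1, 2, 4, 6] / [3, 8] / [5] / [7]
Final shape: (4, 2, 1, 1).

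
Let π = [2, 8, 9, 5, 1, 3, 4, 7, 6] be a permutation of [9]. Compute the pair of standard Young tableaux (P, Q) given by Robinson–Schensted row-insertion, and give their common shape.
P = [1, 3, 4, 6] / [2, 5, 7] / [8, 9];  Q = [1, 2, 3, 8] / [4, 6, 7] / [5, 9];  common shape = (4, 3, 2)

Row-insert the values π_1, π_2, … into P one at a time, bumping the leftmost entry strictly greater than the inserted value down to the next row. The recording tableau Q records, in position (i, j), the step at which that cell was added to P.
  Insert 2 (step 1): P = [2];  Q = [1]
  Insert 8 (step 2): P = [2, 8];  Q = [1, 2]
  Insert 9 (step 3): P = [2, 8, 9];  Q = [1, 2, 3]
  Insert 5 (step 4): P = [2, 5, 9] / [8];  Q = [1, 2, 3] / [4]
  Insert 1 (step 5): P = [1, 5, 9] / [2] / [8];  Q = [1, 2, 3] / [4] / [5]
  Insert 3 (step 6): P = [1, 3, 9] / [2, 5] / [8];  Q = [1, 2, 3] / [4, 6] / [5]
  Insert 4 (step 7): P = [1, 3, 4] / [2, 5, 9] / [8];  Q = [1, 2, 3] / [4, 6, 7] / [5]
  Insert 7 (step 8): P = [1, 3, 4, 7] / [2, 5, 9] / [8];  Q = [1, 2, 3, 8] / [4, 6, 7] / [5]
  Insert 6 (step 9): P = [1, 3, 4, 6] / [2, 5, 7] / [8, 9];  Q = [1, 2, 3, 8] / [4, 6, 7] / [5, 9]
Final shape: (4, 3, 2).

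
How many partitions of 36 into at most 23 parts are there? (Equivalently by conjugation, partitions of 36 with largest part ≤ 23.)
p(36, parts ≤ 23) = 17705

Use the recurrence p(n, m) = p(n, m−1) + p(n−m, m): either the largest part is < m (count p(n, m−1)) or the largest part is exactly m (remove one copy of m, count p(n−m, m)). With p(0, ·) = 1 this gives p(36, parts ≤ 23) = 17705. (By conjugating Young diagrams, this also counts partitions of 36 into at most 23 parts.)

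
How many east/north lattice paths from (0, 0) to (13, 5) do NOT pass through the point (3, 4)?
Number of paths = 8183

Total paths from (0, 0) to (13, 5): C(18, 13) = 8568. Paths through (3, 4): (paths (0, 0) → (3, 4)) × (paths (3, 4) → (13, 5)) = C(7, 3) · C(11, 10) = 35 · 11 = 385. Avoidance count = 8568 − 385 = 8183.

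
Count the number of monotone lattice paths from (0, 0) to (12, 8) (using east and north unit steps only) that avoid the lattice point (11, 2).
Number of paths = 125424

Total paths from (0, 0) to (12, 8): C(20, 12) = 125970. Paths through (11, 2): (paths (0, 0) → (11, 2)) × (paths (11, 2) → (12, 8)) = C(13, 11) · C(7, 1) = 78 · 7 = 546. Avoidance count = 125970 − 546 = 125424.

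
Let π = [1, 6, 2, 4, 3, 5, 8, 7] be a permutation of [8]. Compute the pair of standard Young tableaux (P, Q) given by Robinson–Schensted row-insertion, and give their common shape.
P = [1, 2, 3, 5, 7] / [4, 8] / [6];  Q = [1, 2, 4, 6, 7] / [3, 8] / [5];  common shape = (5, 2, 1)

Row-insert the values π_1, π_2, … into P one at a time, bumping the leftmost entry strictly greater than the inserted value down to the next row. The recording tableau Q records, in position (i, j), the step at which that cell was added to P.
  Insert 1 (step 1): P = [1];  Q = [1]
  Insert 6 (step 2): P = [1, 6];  Q = [1, 2]
  Insert 2 (step 3): P = [1, 2] / [6];  Q = [1, 2] / [3]
  Insert 4 (step 4): P = [1, 2, 4] / [6];  Q = [1, 2, 4] / [3]
  Insert 3 (step 5): P = [1, 2, 3] / [4] / [6];  Q = [1, 2, 4] / [3] / [5]
  Insert 5 (step 6): P = [1, 2, 3, 5] / [4] / [6];  Q = [1, 2, 4, 6] / [3] / [5]
  Insert 8 (step 7): P = [1, 2, 3, 5, 8] / [4] / [6];  Q = [1, 2, 4, 6, 7] / [3] / [5]
  Insert 7 (step 8): P = [1, 2, 3, 5, 7] / [4, 8] / [6];  Q = [1, 2, 4, 6, 7] / [3, 8] / [5]
Final shape: (5, 2, 1).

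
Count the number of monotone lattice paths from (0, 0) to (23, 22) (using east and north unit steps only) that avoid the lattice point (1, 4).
Number of paths = 3549814054800

Total paths from (0, 0) to (23, 22): C(45, 23) = 4116715363800. Paths through (1, 4): (paths (0, 0) → (1, 4)) × (paths (1, 4) → (23, 22)) = C(5, 1) · C(40, 22) = 5 · 113380261800 = 566901309000. Avoidance count = 4116715363800 − 566901309000 = 3549814054800.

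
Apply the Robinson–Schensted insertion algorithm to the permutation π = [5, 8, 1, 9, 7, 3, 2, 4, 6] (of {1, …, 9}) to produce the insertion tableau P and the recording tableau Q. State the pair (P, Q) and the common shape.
P = [1, 2, 4, 6] / [3, 7, 9] / [5] / [8];  Q = [1, 2, 4, 9] / [3, 5, 8] / [6] / [7];  common shape = (4, 3, 1, 1)

Row-insert the values π_1, π_2, … into P one at a time, bumping the leftmost entry strictly greater than the inserted value down to the next row. The recording tableau Q records, in position (i, j), the step at which that cell was added to P.
  Insert 5 (step 1): P = [5];  Q = [1]
  Insert 8 (step 2): P = [5, 8];  Q = [1, 2]
  Insert 1 (step 3): P = [1, 8] / [5];  Q = [1, 2] / [3]
  Insert 9 (step 4): P = [1, 8, 9] / [5];  Q = [1, 2, 4] / [3]
  Insert 7 (step 5): P = [1, 7, 9] / [5, 8];  Q = [1, 2, 4] / [3, 5]
  Insert 3 (step 6): P = [1, 3, 9] / [5, 7] / [8];  Q = [1, 2, 4] / [3, 5] / [6]
  Insert 2 (step 7): P = [1, 2, 9] / [3, 7] / [5] / [8];  Q = [1, 2, 4] / [3, 5] / [6] / [7]
  Insert 4 (step 8): P = [1, 2, 4] / [3, 7, 9] / [5] / [8];  Q = [1, 2, 4] / [3, 5, 8] / [6] / [7]
  Insert 6 (step 9): P = [1, 2, 4, 6] / [3, 7, 9] / [5] / [8];  Q = [1, 2, 4, 9] / [3, 5, 8] / [6] / [7]
Final shape: (4, 3, 1, 1).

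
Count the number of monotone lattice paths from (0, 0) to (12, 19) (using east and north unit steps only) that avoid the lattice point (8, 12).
Number of paths = 99550425

Total paths from (0, 0) to (12, 19): C(31, 12) = 141120525. Paths through (8, 12): (paths (0, 0) → (8, 12)) × (paths (8, 12) → (12, 19)) = C(20, 8) · C(11, 4) = 125970 · 330 = 41570100. Avoidance count = 141120525 − 41570100 = 99550425.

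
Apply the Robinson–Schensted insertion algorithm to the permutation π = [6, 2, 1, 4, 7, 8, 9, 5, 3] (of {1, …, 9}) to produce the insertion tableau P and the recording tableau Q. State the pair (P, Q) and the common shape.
P = [1, 3, 5, 8, 9] / [2, 4] / [6, 7];  Q = [1, 4, 5, 6, 7] / [2, 8] / [3, 9];  common shape = (5, 2, 2)

Row-insert the values π_1, π_2, … into P one at a time, bumping the leftmost entry strictly greater than the inserted value down to the next row. The recording tableau Q records, in position (i, j), the step at which that cell was added to P.
  Insert 6 (step 1): P = [6];  Q = [1]
  Insert 2 (step 2): P = [2] / [6];  Q = [1] / [2]
  Insert 1 (step 3): P = [1] / [2] / [6];  Q = [1] / [2] / [3]
  Insert 4 (step 4): P = [1, 4] / [2] / [6];  Q = [1, 4] / [2] / [3]
  Insert 7 (step 5): P = [1, 4, 7] / [2] / [6];  Q = [1, 4, 5] / [2] / [3]
  Insert 8 (step 6): P = [1, 4, 7, 8] / [2] / [6];  Q = [1, 4, 5, 6] / [2] / [3]
  Insert 9 (step 7): P = [1, 4, 7, 8, 9] / [2] / [6];  Q = [1, 4, 5, 6, 7] / [2] / [3]
  Insert 5 (step 8): P = [1, 4, 5, 8, 9] / [2, 7] / [6];  Q = [1, 4, 5, 6, 7] / [2, 8] / [3]
  Insert 3 (step 9): P = [1, 3, 5, 8, 9] / [2, 4] / [6, 7];  Q = [1, 4, 5, 6, 7] / [2, 8] / [3, 9]
Final shape: (5, 2, 2).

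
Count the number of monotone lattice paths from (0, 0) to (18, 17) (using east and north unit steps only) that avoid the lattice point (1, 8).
Number of paths = 4509446700

Total paths from (0, 0) to (18, 17): C(35, 18) = 4537567650. Paths through (1, 8): (paths (0, 0) → (1, 8)) × (paths (1, 8) → (18, 17)) = C(9, 1) · C(26, 17) = 9 · 3124550 = 28120950. Avoidance count = 4537567650 − 28120950 = 4509446700.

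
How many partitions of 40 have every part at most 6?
p(40, parts ≤ 6) = 3692

Use the recurrence p(n, m) = p(n, m−1) + p(n−m, m): either the largest part is < m (count p(n, m−1)) or the largest part is exactly m (remove one copy of m, count p(n−m, m)). With p(0, ·) = 1 this gives p(40, parts ≤ 6) = 3692. (By conjugating Young diagrams, this also counts partitions of 40 into at most 6 parts.)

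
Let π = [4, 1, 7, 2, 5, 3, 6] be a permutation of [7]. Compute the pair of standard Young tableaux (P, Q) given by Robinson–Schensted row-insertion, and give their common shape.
P = [1, 2, 3, 6] / [4, 5] / [7];  Q = [1, 3, 5, 7] / [2, 4] / [6];  common shape = (4, 2, 1)

Row-insert the values π_1, π_2, … into P one at a time, bumping the leftmost entry strictly greater than the inserted value down to the next row. The recording tableau Q records, in position (i, j), the step at which that cell was added to P.
  Insert 4 (step 1): P = [4];  Q = [1]
  Insert 1 (step 2): P = [1] / [4];  Q = [1] / [2]
  Insert 7 (step 3): P = [1, 7] / [4];  Q = [1, 3] / [2]
  Insert 2 (step 4): P = [1, 2] / [4, 7];  Q = [1, 3] / [2, 4]
  Insert 5 (step 5): P = [1, 2, 5] / [4, 7];  Q = [1, 3, 5] / [2, 4]
  Insert 3 (step 6): P = [1, 2, 3] / [4, 5] / [7];  Q = [1, 3, 5] / [2, 4] / [6]
  Insert 6 (step 7): P = [1, 2, 3, 6] / [4, 5] / [7];  Q = [1, 3, 5, 7] / [2, 4] / [6]
Final shape: (4, 2, 1).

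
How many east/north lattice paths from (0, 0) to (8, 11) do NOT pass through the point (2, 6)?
Number of paths = 62646

Total paths from (0, 0) to (8, 11): C(19, 8) = 75582. Paths through (2, 6): (paths (0, 0) → (2, 6)) × (paths (2, 6) → (8, 11)) = C(8, 2) · C(11, 6) = 28 · 462 = 12936. Avoidance count = 75582 − 12936 = 62646.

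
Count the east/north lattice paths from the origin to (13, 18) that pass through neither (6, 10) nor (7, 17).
Number of paths = 152747315

Inclusion–exclusion. Total paths: C(31, 13) = 206253075. Through P₁: C(16, 6)·C(15, 7) = 51531480. Through P₂: C(24, 7)·C(7, 6) = 2422728. Since P₁ is strictly southwest of P₂, a monotone path through both must visit P₁ then P₂; paths through both = C(16, 6)·C(8, 1)·C(7, 6) = 448448. Avoid both = 206253075 − 51531480 − 2422728 + 448448 = 152747315.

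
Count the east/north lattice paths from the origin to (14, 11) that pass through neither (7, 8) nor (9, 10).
Number of paths = 3362592

Inclusion–exclusion. Total paths: C(25, 14) = 4457400. Through P₁: C(15, 7)·C(10, 7) = 772200. Through P₂: C(19, 9)·C(6, 5) = 554268. Since P₁ is strictly southwest of P₂, a monotone path through both must visit P₁ then P₂; paths through both = C(15, 7)·C(4, 2)·C(6, 5) = 231660. Avoid both = 4457400 − 772200 − 554268 + 231660 = 3362592.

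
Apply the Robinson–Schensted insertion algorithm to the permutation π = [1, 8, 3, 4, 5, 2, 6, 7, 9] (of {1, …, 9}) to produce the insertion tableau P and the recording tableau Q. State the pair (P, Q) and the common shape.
P = [1, 2, 4, 5, 6, 7, 9] / [3] / [8];  Q = [1, 2, 4, 5, 7, 8, 9] / [3] / [6];  common shape = (7, 1, 1)

Row-insert the values π_1, π_2, … into P one at a time, bumping the leftmost entry strictly greater than the inserted value down to the next row. The recording tableau Q records, in position (i, j), the step at which that cell was added to P.
  Insert 1 (step 1): P = [1];  Q = [1]
  Insert 8 (step 2): P = [1, 8];  Q = [1, 2]
  Insert 3 (step 3): P = [1, 3] / [8];  Q = [1, 2] / [3]
  Insert 4 (step 4): P = [1, 3, 4] / [8];  Q = [1, 2, 4] / [3]
  Insert 5 (step 5): P = [1, 3, 4, 5] / [8];  Q = [1, 2, 4, 5] / [3]
  Insert 2 (step 6): P = [1, 2, 4, 5] / [3] / [8];  Q = [1, 2, 4, 5] / [3] / [6]
  Insert 6 (step 7): P = [1, 2, 4, 5, 6] / [3] / [8];  Q = [1, 2, 4, 5, 7] / [3] / [6]
  Insert 7 (step 8): P = [1, 2, 4, 5, 6, 7] / [3] / [8];  Q = [1, 2, 4, 5, 7, 8] / [3] / [6]
  Insert 9 (step 9): P = [1, 2, 4, 5, 6, 7, 9] / [3] / [8];  Q = [1, 2, 4, 5, 7, 8, 9] / [3] / [6]
Final shape: (7, 1, 1).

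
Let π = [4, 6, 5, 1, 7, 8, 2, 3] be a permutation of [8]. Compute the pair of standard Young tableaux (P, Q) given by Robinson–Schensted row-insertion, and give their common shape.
P = [1, 2, 3, 8] / [4, 5, 7] / [6];  Q = [1, 2, 5, 6] / [3, 7, 8] / [4];  common shape = (4, 3, 1)

Row-insert the values π_1, π_2, … into P one at a time, bumping the leftmost entry strictly greater than the inserted value down to the next row. The recording tableau Q records, in position (i, j), the step at which that cell was added to P.
  Insert 4 (step 1): P = [4];  Q = [1]
  Insert 6 (step 2): P = [4, 6];  Q = [1, 2]
  Insert 5 (step 3): P = [4, 5] / [6];  Q = [1, 2] / [3]
  Insert 1 (step 4): P = [1, 5] / [4] / [6];  Q = [1, 2] / [3] / [4]
  Insert 7 (step 5): P = [1, 5, 7] / [4] / [6];  Q = [1, 2, 5] / [3] / [4]
  Insert 8 (step 6): P = [1, 5, 7, 8] / [4] / [6];  Q = [1, 2, 5, 6] / [3] / [4]
  Insert 2 (step 7): P = [1, 2, 7, 8] / [4, 5] / [6];  Q = [1, 2, 5, 6] / [3, 7] / [4]
  Insert 3 (step 8): P = [1, 2, 3, 8] / [4, 5, 7] / [6];  Q = [1, 2, 5, 6] / [3, 7, 8] / [4]
Final shape: (4, 3, 1).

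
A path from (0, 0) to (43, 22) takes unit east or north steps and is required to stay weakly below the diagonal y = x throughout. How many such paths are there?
Number of paths = 60727722660586800

By the reflection principle (André's argument), the number of monotone paths to (43, 22) with n ≤ m that never go above y = x is C(65, 43) − C(65, 44) = 121455445321173600 − 60727722660586800 = 60727722660586800.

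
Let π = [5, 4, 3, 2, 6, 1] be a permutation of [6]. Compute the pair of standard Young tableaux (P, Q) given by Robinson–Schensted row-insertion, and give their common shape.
P = [1, 6] / [2] / [3] / [4] / [5];  Q = [1, 5] / [2] / [3] / [4] / [6];  common shape = (2, 1, 1, 1, 1)

Row-insert the values π_1, π_2, … into P one at a time, bumping the leftmost entry strictly greater than the inserted value down to the next row. The recording tableau Q records, in position (i, j), the step at which that cell was added to P.
  Insert 5 (step 1): P = [5];  Q = [1]
  Insert 4 (step 2): P = [4] / [5];  Q = [1] / [2]
  Insert 3 (step 3): P = [3] / [4] / [5];  Q = [1] / [2] / [3]
  Insert 2 (step 4): P = [2] / [3] / [4] / [5];  Q = [1] / [2] / [3] / [4]
  Insert 6 (step 5): P = [2, 6] / [3] / [4] / [5];  Q = [1, 5] / [2] / [3] / [4]
  Insert 1 (step 6): P = [1, 6] / [2] / [3] / [4] / [5];  Q = [1, 5] / [2] / [3] / [4] / [6]
Final shape: (2, 1, 1, 1, 1).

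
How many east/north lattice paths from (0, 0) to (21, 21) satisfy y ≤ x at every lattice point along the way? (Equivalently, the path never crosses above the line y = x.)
Number of paths = 24466267020

By the reflection principle (André's argument), the number of monotone paths to (21, 21) with n ≤ m that never go above y = x is C(42, 21) − C(42, 22) = 538257874440 − 513791607420 = 24466267020.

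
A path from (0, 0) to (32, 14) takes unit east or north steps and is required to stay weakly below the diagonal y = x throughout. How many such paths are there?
Number of paths = 138111313215

By the reflection principle (André's argument), the number of monotone paths to (32, 14) with n ≤ m that never go above y = x is C(46, 32) − C(46, 33) = 239877544005 − 101766230790 = 138111313215.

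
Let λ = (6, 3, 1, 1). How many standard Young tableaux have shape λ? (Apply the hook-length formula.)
# SYT of shape (6, 3, 1, 1) = 1232

Hook-length formula: f^λ = n! / Π hook(c), product over all cells c of the Young diagram. For λ = (6, 3, 1, 1), n = 11 boxes. Hook lengths by row (left-to-right, top-to-bottom): [9, 6, 5, 3, 2, 1]; [5, 2, 1]; [2]; [1]. Product of hooks = 32400. So f^λ = 11! / 32400 = 39916800 / 32400 = 1232.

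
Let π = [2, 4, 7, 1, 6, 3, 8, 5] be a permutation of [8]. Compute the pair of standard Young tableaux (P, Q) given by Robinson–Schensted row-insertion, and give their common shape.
P = [1, 3, 5, 8] / [2, 4, 6] / [7];  Q = [1, 2, 3, 7] / [4, 5, 8] / [6];  common shape = (4, 3, 1)

Row-insert the values π_1, π_2, … into P one at a time, bumping the leftmost entry strictly greater than the inserted value down to the next row. The recording tableau Q records, in position (i, j), the step at which that cell was added to P.
  Insert 2 (step 1): P = [2];  Q = [1]
  Insert 4 (step 2): P = [2, 4];  Q = [1, 2]
  Insert 7 (step 3): P = [2, 4, 7];  Q = [1, 2, 3]
  Insert 1 (step 4): P = [1, 4, 7] / [2];  Q = [1, 2, 3] / [4]
  Insert 6 (step 5): P = [1, 4, 6] / [2, 7];  Q = [1, 2, 3] / [4, 5]
  Insert 3 (step 6): P = [1, 3, 6] / [2, 4] / [7];  Q = [1, 2, 3] / [4, 5] / [6]
  Insert 8 (step 7): P = [1, 3, 6, 8] / [2, 4] / [7];  Q = [1, 2, 3, 7] / [4, 5] / [6]
  Insert 5 (step 8): P = [1, 3, 5, 8] / [2, 4, 6] / [7];  Q = [1, 2, 3, 7] / [4, 5, 8] / [6]
Final shape: (4, 3, 1).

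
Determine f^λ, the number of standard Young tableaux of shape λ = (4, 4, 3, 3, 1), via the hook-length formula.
# SYT of shape (4, 4, 3, 3, 1) = 81081

Hook-length formula: f^λ = n! / Π hook(c), product over all cells c of the Young diagram. For λ = (4, 4, 3, 3, 1), n = 15 boxes. Hook lengths by row (left-to-right, top-to-bottom): [8, 6, 5, 2]; [7, 5, 4, 1]; [5, 3, 2]; [4, 2, 1]; [1]. Product of hooks = 16128000. So f^λ = 15! / 16128000 = 1307674368000 / 16128000 = 81081.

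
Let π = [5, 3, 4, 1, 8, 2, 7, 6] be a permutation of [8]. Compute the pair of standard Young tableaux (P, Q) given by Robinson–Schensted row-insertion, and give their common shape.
P = [1, 2, 6] / [3, 4, 7] / [5, 8];  Q = [1, 3, 5] / [2, 6, 7] / [4, 8];  common shape = (3, 3, 2)

Row-insert the values π_1, π_2, … into P one at a time, bumping the leftmost entry strictly greater than the inserted value down to the next row. The recording tableau Q records, in position (i, j), the step at which that cell was added to P.
  Insert 5 (step 1): P = [5];  Q = [1]
  Insert 3 (step 2): P = [3] / [5];  Q = [1] / [2]
  Insert 4 (step 3): P = [3, 4] / [5];  Q = [1, 3] / [2]
  Insert 1 (step 4): P = [1, 4] / [3] / [5];  Q = [1, 3] / [2] / [4]
  Insert 8 (step 5): P = [1, 4, 8] / [3] / [5];  Q = [1, 3, 5] / [2] / [4]
  Insert 2 (step 6): P = [1, 2, 8] / [3, 4] / [5];  Q = [1, 3, 5] / [2, 6] / [4]
  Insert 7 (step 7): P = [1, 2, 7] / [3, 4, 8] / [5];  Q = [1, 3, 5] / [2, 6, 7] / [4]
  Insert 6 (step 8): P = [1, 2, 6] / [3, 4, 7] / [5, 8];  Q = [1, 3, 5] / [2, 6, 7] / [4, 8]
Final shape: (3, 3, 2).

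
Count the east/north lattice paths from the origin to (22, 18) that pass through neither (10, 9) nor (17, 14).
Number of paths = 62033183486

Inclusion–exclusion. Total paths: C(40, 22) = 113380261800. Through P₁: C(19, 10)·C(21, 12) = 27152665540. Through P₂: C(31, 17)·C(9, 5) = 33412998150. Since P₁ is strictly southwest of P₂, a monotone path through both must visit P₁ then P₂; paths through both = C(19, 10)·C(12, 7)·C(9, 5) = 9218585376. Avoid both = 113380261800 − 27152665540 − 33412998150 + 9218585376 = 62033183486.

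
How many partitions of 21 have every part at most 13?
p(21, parts ≤ 13) = 747

Use the recurrence p(n, m) = p(n, m−1) + p(n−m, m): either the largest part is < m (count p(n, m−1)) or the largest part is exactly m (remove one copy of m, count p(n−m, m)). With p(0, ·) = 1 this gives p(21, parts ≤ 13) = 747. (By conjugating Young diagrams, this also counts partitions of 21 into at most 13 parts.)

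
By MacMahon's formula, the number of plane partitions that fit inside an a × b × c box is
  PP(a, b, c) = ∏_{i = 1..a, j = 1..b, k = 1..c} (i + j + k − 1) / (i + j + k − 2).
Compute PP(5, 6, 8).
PP(5, 6, 8) = 7997986868872

Evaluate the triple product over i = 1..5, j = 1..6, k = 1..8. The factors are (2/1) · (3/2) · (4/3) · (5/4) · (6/5) · (7/6) · (8/7) · (9/8) · … (240 factors total). The numerators and denominators telescope so the product is an integer; carrying out the multiplication exactly gives PP(5, 6, 8) = 7997986868872.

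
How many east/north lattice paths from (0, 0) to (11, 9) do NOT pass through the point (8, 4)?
Number of paths = 140240

Total paths from (0, 0) to (11, 9): C(20, 11) = 167960. Paths through (8, 4): (paths (0, 0) → (8, 4)) × (paths (8, 4) → (11, 9)) = C(12, 8) · C(8, 3) = 495 · 56 = 27720. Avoidance count = 167960 − 27720 = 140240.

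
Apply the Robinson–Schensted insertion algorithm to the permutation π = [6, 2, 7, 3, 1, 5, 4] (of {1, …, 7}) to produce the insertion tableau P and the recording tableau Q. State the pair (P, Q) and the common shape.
P = [1, 3, 4] / [2, 5] / [6, 7];  Q = [1, 3, 6] / [2, 4] / [5, 7];  common shape = (3, 2, 2)

Row-insert the values π_1, π_2, … into P one at a time, bumping the leftmost entry strictly greater than the inserted value down to the next row. The recording tableau Q records, in position (i, j), the step at which that cell was added to P.
  Insert 6 (step 1): P = [6];  Q = [1]
  Insert 2 (step 2): P = [2] / [6];  Q = [1] / [2]
  Insert 7 (step 3): P = [2, 7] / [6];  Q = [1, 3] / [2]
  Insert 3 (step 4): P = [2, 3] / [6, 7];  Q = [1, 3] / [2, 4]
  Insert 1 (step 5): P = [1, 3] / [2, 7] / [6];  Q = [1, 3] / [2, 4] / [5]
  Insert 5 (step 6): P = [1, 3, 5] / [2, 7] / [6];  Q = [1, 3, 6] / [2, 4] / [5]
  Insert 4 (step 7): P = [1, 3, 4] / [2, 5] / [6, 7];  Q = [1, 3, 6] / [2, 4] / [5, 7]
Final shape: (3, 2, 2).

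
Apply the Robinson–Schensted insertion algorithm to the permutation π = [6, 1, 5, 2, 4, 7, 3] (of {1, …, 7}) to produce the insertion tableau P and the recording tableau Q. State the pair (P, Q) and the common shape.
P = [1, 2, 3, 7] / [4] / [5] / [6];  Q = [1, 3, 5, 6] / [2] / [4] / [7];  common shape = (4, 1, 1, 1)

Row-insert the values π_1, π_2, … into P one at a time, bumping the leftmost entry strictly greater than the inserted value down to the next row. The recording tableau Q records, in position (i, j), the step at which that cell was added to P.
  Insert 6 (step 1): P = [6];  Q = [1]
  Insert 1 (step 2): P = [1] / [6];  Q = [1] / [2]
  Insert 5 (step 3): P = [1, 5] / [6];  Q = [1, 3] / [2]
  Insert 2 (step 4): P = [1, 2] / [5] / [6];  Q = [1, 3] / [2] / [4]
  Insert 4 (step 5): P = [1, 2, 4] / [5] / [6];  Q = [1, 3, 5] / [2] / [4]
  Insert 7 (step 6): P = [1, 2, 4, 7] / [5] / [6];  Q = [1, 3, 5, 6] / [2] / [4]
  Insert 3 (step 7): P = [1, 2, 3, 7] / [4] / [5] / [6];  Q = [1, 3, 5, 6] / [2] / [4] / [7]
Final shape: (4, 1, 1, 1).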